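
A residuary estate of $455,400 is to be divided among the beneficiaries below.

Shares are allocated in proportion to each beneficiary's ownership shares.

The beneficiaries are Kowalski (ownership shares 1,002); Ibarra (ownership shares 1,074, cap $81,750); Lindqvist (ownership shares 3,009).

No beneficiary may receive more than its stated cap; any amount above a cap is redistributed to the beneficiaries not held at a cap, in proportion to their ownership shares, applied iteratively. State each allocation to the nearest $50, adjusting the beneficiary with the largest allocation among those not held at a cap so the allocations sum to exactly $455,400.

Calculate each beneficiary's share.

Kowalski: $93,350; Ibarra: $81,750; Lindqvist: $280,300

Combined ownership shares = 5,085.
Pro-rata shares before constraints: Kowalski 89,736.64; Ibarra 96,184.78; Lindqvist 269,478.58.
Capped: Ibarra ($81,750); residual $373,650 reallocated over remaining ownership shares 4,011.
Redistributed shares: Kowalski 93,342.63 → $93,350; Lindqvist 280,307.37 → $280,300.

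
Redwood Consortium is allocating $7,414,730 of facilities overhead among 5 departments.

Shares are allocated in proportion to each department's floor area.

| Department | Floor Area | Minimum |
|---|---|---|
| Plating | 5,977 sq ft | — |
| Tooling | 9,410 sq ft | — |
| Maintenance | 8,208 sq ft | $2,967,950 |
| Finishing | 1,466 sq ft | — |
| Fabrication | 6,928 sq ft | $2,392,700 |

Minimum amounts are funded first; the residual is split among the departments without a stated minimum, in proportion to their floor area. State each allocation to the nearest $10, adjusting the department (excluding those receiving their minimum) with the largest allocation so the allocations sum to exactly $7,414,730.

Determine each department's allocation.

Fund the minimums — Maintenance $2,967,950; Fabrication $2,392,700. Residual $2,054,080.
Residual split over remaining floor area 16,853: Plating 728,489.66 → $728,490; Tooling 1,146,911.10 → $1,146,910; Finishing 178,679.24 → $178,680.

Plating: $728,490 · Tooling: $1,146,910 · Maintenance: $2,967,950 · Finishing: $178,680 · Fabrication: $2,392,700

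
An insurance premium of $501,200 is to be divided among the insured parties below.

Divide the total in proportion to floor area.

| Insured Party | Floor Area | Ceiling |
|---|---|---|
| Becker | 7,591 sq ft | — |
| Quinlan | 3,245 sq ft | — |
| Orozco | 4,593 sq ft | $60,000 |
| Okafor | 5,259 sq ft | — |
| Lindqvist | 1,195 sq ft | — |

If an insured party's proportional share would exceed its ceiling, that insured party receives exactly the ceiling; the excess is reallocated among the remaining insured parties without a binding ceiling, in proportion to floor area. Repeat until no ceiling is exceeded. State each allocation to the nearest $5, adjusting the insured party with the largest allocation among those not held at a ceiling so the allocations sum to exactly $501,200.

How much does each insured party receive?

Becker: $193,705 · Quinlan: $82,805 · Orozco: $60,000 · Okafor: $134,195 · Lindqvist: $30,495

Floor area total: 21,883.
Unconstrained shares: Becker 173,861.41; Quinlan 74,322.26; Orozco 105,196.34; Okafor 120,450.16; Lindqvist 27,369.83.
Capped: Orozco ($60,000); remaining pool $441,200 reallocated over remaining floor area 17,290.
Redistributed shares: Becker 193,704.41 → $193,705; Quinlan 82,804.74 → $82,805; Okafor 134,197.27 → $134,195; Lindqvist 30,493.58 → $30,495.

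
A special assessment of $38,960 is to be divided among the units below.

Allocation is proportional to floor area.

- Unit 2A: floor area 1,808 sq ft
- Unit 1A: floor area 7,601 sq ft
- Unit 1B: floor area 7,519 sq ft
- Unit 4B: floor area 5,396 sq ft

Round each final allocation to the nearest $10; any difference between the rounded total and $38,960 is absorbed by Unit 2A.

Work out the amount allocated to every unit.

Sum of floor area: 22,324.
Proportional shares: Unit 2A 1,808/22,324 × $38,960 = 3,155.33; Unit 1A 7,601/22,324 × $38,960 = 13,265.32; Unit 1B 7,519/22,324 × $38,960 = 13,122.21; Unit 4B 5,396/22,324 × $38,960 = 9,417.14.
Rounded to nearest $10: Unit 2A $3,160; Unit 1A $13,270; Unit 1B $13,120; Unit 4B $9,420. Sum = $38,970.
Difference $38,960 − $38,970 = −$10 applied to Unit 2A: Unit 2A becomes $3,150.

Unit 2A: $3,150 | Unit 1A: $13,270 | Unit 1B: $13,120 | Unit 4B: $9,420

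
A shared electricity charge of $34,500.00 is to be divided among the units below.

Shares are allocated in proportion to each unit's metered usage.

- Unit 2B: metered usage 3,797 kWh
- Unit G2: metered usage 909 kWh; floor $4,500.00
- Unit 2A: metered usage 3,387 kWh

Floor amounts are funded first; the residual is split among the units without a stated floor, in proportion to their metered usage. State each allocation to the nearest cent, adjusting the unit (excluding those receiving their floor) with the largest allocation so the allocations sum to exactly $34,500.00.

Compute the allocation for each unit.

Minimums first: Unit G2 $4,500.00. Residual $30,000.00.
Residual split over remaining metered usage 7,184: Unit 2B 15,856.0690 → $15,856.07; Unit 2A 14,143.9310 → $14,143.93.

Unit 2B: $15,856.07 · Unit G2: $4,500.00 · Unit 2A: $14,143.93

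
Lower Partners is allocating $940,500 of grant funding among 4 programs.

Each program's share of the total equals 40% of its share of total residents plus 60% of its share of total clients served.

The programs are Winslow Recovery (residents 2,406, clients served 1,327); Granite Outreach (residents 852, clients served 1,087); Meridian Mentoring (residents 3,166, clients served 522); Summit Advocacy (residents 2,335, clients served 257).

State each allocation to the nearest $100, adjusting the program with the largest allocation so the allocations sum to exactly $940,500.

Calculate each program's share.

Winslow Recovery: $337,900 · Granite Outreach: $228,700 · Meridian Mentoring: $228,200 · Summit Advocacy: $145,700

Totals — residents 8,759, clients served 3,193.
Combined weights (40% residents + 60% clients served): Winslow Recovery 0.3592; Granite Outreach 0.2432; Meridian Mentoring 0.2427; Summit Advocacy 0.1549.
Pro-rata amounts: Winslow Recovery 337,859.13; Granite Outreach 228,699.38; Meridian Mentoring 228,233.28; Summit Advocacy 145,708.20.
At nearest $100: Winslow Recovery $337,900; Granite Outreach $228,700; Meridian Mentoring $228,200; Summit Advocacy $145,700. Sum = $940,500.
Sum already equals the total — no adjustment.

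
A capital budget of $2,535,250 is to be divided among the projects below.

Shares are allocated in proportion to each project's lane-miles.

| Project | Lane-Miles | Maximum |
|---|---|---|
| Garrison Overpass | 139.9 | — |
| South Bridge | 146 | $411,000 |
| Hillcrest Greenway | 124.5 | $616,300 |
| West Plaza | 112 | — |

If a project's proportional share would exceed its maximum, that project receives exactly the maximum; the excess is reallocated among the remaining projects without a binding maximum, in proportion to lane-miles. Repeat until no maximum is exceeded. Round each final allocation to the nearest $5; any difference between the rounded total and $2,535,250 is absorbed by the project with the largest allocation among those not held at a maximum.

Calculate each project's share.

Garrison Overpass: $837,485; South Bridge: $411,000; Hillcrest Greenway: $616,300; West Plaza: $670,465

Combined lane-miles = 522.4.
Unconstrained shares: Garrison Overpass 678,946.16; South Bridge 708,549.96; Hillcrest Greenway 604,208.70; West Plaza 543,545.18.
Held at cap: South Bridge ($411,000); balance $2,124,250 reallocated over remaining lane-miles 376.4.
Held at cap: Hillcrest Greenway ($616,300); balance $1,507,950 reallocated over remaining lane-miles 251.9.
Remaining shares: Garrison Overpass 837,483.94 → $837,485; West Plaza 670,466.06 → $670,465.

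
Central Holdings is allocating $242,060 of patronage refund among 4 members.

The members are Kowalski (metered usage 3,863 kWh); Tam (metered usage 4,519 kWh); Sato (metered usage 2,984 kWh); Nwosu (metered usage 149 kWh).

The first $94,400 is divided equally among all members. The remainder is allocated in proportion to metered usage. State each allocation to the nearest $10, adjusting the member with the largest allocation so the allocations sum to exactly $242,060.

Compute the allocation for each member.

Equal tier: $94,400 ÷ 4 = $23,600 apiece.
Remainder $147,660 by metered usage (total 11,515): Kowalski 49,536.31 → $49,540; Tam 57,948.38 → $57,950; Sato 38,264.65 → $38,260; Nwosu 1,910.67 → $1,910.
Totals: Kowalski $23,600 + $49,540 = $73,140; Tam $23,600 + $57,950 = $81,550; Sato $23,600 + $38,260 = $61,860; Nwosu $23,600 + $1,910 = $25,510.

Kowalski: $73,140 · Tam: $81,550 · Sato: $61,860 · Nwosu: $25,510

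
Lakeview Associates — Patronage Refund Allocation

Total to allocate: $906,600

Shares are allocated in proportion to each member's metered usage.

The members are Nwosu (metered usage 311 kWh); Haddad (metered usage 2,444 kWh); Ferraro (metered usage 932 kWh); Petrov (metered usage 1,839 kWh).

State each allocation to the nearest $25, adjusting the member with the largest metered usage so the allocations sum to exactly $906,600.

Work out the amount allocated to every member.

Nwosu: $51,025 | Haddad: $400,975 | Ferraro: $152,900 | Petrov: $301,700

Total metered usage = 311 + 2,444 + 932 + 1,839 = 5,526.
Unrounded shares: Nwosu 51,022.91; Haddad 400,964.60; Ferraro 152,904.67; Petrov 301,707.82.
At nearest $25: Nwosu $51,025; Haddad $400,975; Ferraro $152,900; Petrov $301,700. Sum = $906,600.
Sum already equals the total — no adjustment.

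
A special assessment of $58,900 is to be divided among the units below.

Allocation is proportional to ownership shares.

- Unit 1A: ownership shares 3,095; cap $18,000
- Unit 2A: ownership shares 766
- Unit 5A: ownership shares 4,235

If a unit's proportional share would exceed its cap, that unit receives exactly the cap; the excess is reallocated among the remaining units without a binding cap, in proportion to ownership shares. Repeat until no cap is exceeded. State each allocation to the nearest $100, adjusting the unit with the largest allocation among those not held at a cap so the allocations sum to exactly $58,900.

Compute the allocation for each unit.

Unit 1A: $18,000 | Unit 2A: $6,300 | Unit 5A: $34,600

Sum of ownership shares: 8,096.
Unconstrained shares: Unit 1A 22,516.74; Unit 2A 5,572.80; Unit 5A 30,810.46.
Cap binds for Unit 1A ($18,000); remaining pool $40,900 reallocated over remaining ownership shares 5,001.
Shares after redistribution: Unit 2A 6,264.63 → $6,300; Unit 5A 34,635.37 → $34,600.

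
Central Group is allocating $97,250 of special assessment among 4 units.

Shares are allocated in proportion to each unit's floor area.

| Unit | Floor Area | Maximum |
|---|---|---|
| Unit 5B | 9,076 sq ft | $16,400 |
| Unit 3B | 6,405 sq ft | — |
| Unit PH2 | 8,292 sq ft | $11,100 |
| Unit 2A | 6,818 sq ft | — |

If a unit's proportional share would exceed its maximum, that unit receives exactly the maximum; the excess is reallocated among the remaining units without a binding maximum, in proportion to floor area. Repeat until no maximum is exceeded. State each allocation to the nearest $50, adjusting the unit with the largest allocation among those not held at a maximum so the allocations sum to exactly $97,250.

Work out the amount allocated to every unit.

Total floor area = 30,591.
Pro-rata shares before constraints: Unit 5B 28,852.96; Unit 3B 20,361.75; Unit PH2 26,360.60; Unit 2A 21,674.69.
Cap binds for Unit 5B ($16,400), Unit PH2 ($11,100); residual $69,750 reallocated over remaining floor area 13,223.
Shares after redistribution: Unit 3B 33,785.73 → $33,800; Unit 2A 35,964.27 → $35,950.

Unit 5B: $16,400; Unit 3B: $33,800; Unit PH2: $11,100; Unit 2A: $35,950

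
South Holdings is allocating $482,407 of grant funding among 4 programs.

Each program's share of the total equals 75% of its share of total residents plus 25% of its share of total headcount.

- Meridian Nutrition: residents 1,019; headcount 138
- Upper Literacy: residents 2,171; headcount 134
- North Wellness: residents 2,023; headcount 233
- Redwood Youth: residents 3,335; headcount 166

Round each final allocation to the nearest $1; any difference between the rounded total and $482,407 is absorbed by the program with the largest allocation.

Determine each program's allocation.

Meridian Nutrition: $67,934; Upper Literacy: $115,975; North Wellness: $127,504; Redwood Youth: $170,994

Totals — residents 8,548, headcount 671.
Blended shares (75% residents + 25% headcount): Meridian Nutrition 0.1408; Upper Literacy 0.2404; North Wellness 0.2643; Redwood Youth 0.3545.
Raw shares: Meridian Nutrition 67,933.84; Upper Literacy 115,974.81; North Wellness 127,504.22; Redwood Youth 170,994.13.
Rounded to nearest $1: Meridian Nutrition $67,934; Upper Literacy $115,975; North Wellness $127,504; Redwood Youth $170,994. Sum = $482,407.
Sum already equals the total — no adjustment.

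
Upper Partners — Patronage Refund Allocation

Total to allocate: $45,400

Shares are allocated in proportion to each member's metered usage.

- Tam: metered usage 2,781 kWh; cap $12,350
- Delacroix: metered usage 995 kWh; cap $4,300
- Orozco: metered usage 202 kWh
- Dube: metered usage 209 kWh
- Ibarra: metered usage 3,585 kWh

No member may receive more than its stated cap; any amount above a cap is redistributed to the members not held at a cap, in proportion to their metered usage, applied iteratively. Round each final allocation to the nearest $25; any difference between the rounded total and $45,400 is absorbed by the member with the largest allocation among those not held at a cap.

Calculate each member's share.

Metered usage total: 7,772.
Unconstrained shares: Tam 16,245.16; Delacroix 5,812.27; Orozco 1,179.98; Dube 1,220.87; Ibarra 20,941.71.
Held at cap: Tam ($12,350), Delacroix ($4,300); balance $28,750 reallocated over remaining metered usage 3,996.
Remaining shares: Orozco 1,453.33 → $1,450; Dube 1,503.69 → $1,500; Ibarra 25,792.98 → $25,800.

Tam: $12,350; Delacroix: $4,300; Orozco: $1,450; Dube: $1,500; Ibarra: $25,800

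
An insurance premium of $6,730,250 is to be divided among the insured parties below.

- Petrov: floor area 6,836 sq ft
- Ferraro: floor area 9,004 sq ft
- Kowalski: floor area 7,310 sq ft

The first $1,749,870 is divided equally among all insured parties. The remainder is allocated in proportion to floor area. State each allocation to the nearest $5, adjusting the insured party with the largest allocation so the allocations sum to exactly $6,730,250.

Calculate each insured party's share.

Equal tier: $1,749,870 ÷ 3 = $583,290 apiece.
Remainder $4,980,380 by floor area (total 23,150): Petrov 1,470,664.26 → $1,470,665; Ferraro 1,937,077.39 → $1,937,075; Kowalski 1,572,638.35 → $1,572,640.
Totals: Petrov $583,290 + $1,470,665 = $2,053,955; Ferraro $583,290 + $1,937,075 = $2,520,365; Kowalski $583,290 + $1,572,640 = $2,155,930.

Petrov: $2,053,955 | Ferraro: $2,520,365 | Kowalski: $2,155,930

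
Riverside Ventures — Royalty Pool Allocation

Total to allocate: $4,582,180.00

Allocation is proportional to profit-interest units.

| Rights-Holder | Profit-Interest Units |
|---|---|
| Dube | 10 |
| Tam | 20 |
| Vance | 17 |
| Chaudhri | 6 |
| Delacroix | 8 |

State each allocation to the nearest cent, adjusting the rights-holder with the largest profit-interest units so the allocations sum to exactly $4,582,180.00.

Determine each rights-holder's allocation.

Profit-interest units total: 10 + 20 + 17 + 6 + 8 = 61.
Pro-rata amounts: Dube 751,177.0492; Tam 1,502,354.0984; Vance 1,277,000.9836; Chaudhri 450,706.2295; Delacroix 600,941.6393.
After rounding (cent): Dube $751,177.05; Tam $1,502,354.10; Vance $1,277,000.98; Chaudhri $450,706.23; Delacroix $600,941.64. Sum = $4,582,180.00.
Rounded total matches; no reconciliation needed.

Dube: $751,177.05; Tam: $1,502,354.10; Vance: $1,277,000.98; Chaudhri: $450,706.23; Delacroix: $600,941.64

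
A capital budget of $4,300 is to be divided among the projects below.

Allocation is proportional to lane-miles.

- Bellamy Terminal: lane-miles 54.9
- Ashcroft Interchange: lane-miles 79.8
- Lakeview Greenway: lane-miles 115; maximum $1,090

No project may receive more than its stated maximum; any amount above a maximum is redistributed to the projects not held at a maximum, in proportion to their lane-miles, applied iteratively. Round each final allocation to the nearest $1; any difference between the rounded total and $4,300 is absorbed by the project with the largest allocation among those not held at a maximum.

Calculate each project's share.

Bellamy Terminal: $1,308; Ashcroft Interchange: $1,902; Lakeview Greenway: $1,090

Sum of lane-miles: 249.7.
Pro-rata shares before constraints: Bellamy Terminal 945.41; Ashcroft Interchange 1,374.21; Lakeview Greenway 1,980.38.
Held at cap: Lakeview Greenway ($1,090); balance $3,210 reallocated over remaining lane-miles 134.7.
Remaining shares: Bellamy Terminal 1,308.31 → $1,308; Ashcroft Interchange 1,901.69 → $1,902.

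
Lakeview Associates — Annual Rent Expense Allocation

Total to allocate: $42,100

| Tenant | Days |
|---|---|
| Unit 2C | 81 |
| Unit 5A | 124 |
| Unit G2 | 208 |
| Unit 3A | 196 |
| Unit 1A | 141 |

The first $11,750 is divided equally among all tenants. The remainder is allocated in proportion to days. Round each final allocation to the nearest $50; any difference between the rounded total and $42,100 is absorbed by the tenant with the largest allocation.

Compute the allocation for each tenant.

Unit 2C: $5,650 · Unit 5A: $7,350 · Unit G2: $10,750 · Unit 3A: $10,300 · Unit 1A: $8,050

Equal tier: $11,750 ÷ 5 = $2,350 apiece.
Remainder $30,350 by days (total 750): Unit 2C 3,277.80 → $3,300; Unit 5A 5,017.87 → $5,000; Unit G2 8,417.07 → $8,400; Unit 3A 7,931.47 → $7,950; Unit 1A 5,705.80 → $5,700.
Totals: Unit 2C $2,350 + $3,300 = $5,650; Unit 5A $2,350 + $5,000 = $7,350; Unit G2 $2,350 + $8,400 = $10,750; Unit 3A $2,350 + $7,950 = $10,300; Unit 1A $2,350 + $5,700 = $8,050.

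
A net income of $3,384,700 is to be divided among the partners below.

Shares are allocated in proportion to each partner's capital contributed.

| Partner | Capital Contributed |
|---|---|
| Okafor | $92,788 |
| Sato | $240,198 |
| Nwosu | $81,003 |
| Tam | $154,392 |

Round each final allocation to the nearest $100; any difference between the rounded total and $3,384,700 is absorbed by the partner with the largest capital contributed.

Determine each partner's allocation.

Combined capital contributed = 568,381.
Pro-rata amounts: Okafor 92,788/568,381 × $3,384,700 = 552,551.09; Sato 240,198/568,381 × $3,384,700 = 1,430,375.35; Nwosu 81,003/568,381 × $3,384,700 = 482,371.60; Tam 154,392/568,381 × $3,384,700 = 919,401.95.
At nearest $100: Okafor $552,600; Sato $1,430,400; Nwosu $482,400; Tam $919,400. Sum = $3,384,800.
Difference $3,384,700 − $3,384,800 = −$100 applied to largest capital contributed (Sato): Sato becomes $1,430,300.

Okafor: $552,600 | Sato: $1,430,300 | Nwosu: $482,400 | Tam: $919,400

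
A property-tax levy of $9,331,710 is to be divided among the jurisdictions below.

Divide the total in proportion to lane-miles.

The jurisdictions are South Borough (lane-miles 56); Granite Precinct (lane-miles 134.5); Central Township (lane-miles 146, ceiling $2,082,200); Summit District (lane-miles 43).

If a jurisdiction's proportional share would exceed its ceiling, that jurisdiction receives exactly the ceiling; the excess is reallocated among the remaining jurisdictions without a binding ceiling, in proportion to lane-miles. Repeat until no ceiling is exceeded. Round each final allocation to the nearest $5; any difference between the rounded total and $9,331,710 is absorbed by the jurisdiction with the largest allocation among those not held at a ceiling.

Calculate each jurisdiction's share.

Sum of lane-miles: 379.5.
Proportional shares (ignoring caps): South Borough 1,377,011.23; Granite Precinct 3,307,285.89; Central Township 3,590,064.98; Summit District 1,057,347.91.
Cap binds for Central Township ($2,082,200); residual $7,249,510 reallocated over remaining lane-miles 233.5.
Redistributed shares: South Borough 1,738,640.51 → $1,738,640; Granite Precinct 4,175,841.95 → $4,175,840; Summit District 1,335,027.54 → $1,335,030.

South Borough: $1,738,640 | Granite Precinct: $4,175,840 | Central Township: $2,082,200 | Summit District: $1,335,030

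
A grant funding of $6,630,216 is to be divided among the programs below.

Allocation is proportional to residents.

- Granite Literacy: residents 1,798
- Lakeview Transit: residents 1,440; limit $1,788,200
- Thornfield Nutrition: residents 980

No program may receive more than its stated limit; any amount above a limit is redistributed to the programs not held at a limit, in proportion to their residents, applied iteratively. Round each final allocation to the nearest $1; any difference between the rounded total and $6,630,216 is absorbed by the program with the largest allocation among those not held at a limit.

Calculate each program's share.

Combined residents = 4,218.
Unconstrained shares: Granite Literacy 2,826,251.39; Lakeview Transit 2,263,516.13; Thornfield Nutrition 1,540,448.48.
Cap binds for Lakeview Transit ($1,788,200); remaining pool $4,842,016 reallocated over remaining residents 2,778.
Redistributed shares: Granite Literacy 3,133,889.41 → $3,133,889; Thornfield Nutrition 1,708,126.59 → $1,708,127.

Granite Literacy: $3,133,889 | Lakeview Transit: $1,788,200 | Thornfield Nutrition: $1,708,127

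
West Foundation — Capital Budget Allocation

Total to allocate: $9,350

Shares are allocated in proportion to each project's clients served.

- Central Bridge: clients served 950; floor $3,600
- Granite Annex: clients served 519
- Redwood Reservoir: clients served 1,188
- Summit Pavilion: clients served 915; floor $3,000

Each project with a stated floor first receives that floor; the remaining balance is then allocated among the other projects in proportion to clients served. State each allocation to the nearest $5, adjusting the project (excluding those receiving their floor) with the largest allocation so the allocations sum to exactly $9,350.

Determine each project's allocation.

Fund the minimums — Central Bridge $3,600; Summit Pavilion $3,000. Residual $2,750.
Residual split over remaining clients served 1,707: Granite Annex 836.12 → $835; Redwood Reservoir 1,913.88 → $1,915.

Central Bridge: $3,600 | Granite Annex: $835 | Redwood Reservoir: $1,915 | Summit Pavilion: $3,000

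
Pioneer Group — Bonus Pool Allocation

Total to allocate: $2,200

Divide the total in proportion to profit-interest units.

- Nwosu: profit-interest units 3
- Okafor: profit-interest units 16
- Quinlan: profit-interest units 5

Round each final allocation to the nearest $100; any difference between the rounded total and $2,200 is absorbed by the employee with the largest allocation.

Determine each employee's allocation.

Profit-interest units total: 24.
Raw shares: Nwosu 3/24 × $2,200 = 275.00; Okafor 16/24 × $2,200 = 1,466.67; Quinlan 5/24 × $2,200 = 458.33.
After rounding ($100): Nwosu $300; Okafor $1,500; Quinlan $500. Sum = $2,300.
Difference $2,200 − $2,300 = −$100 applied to largest allocation (Okafor): Okafor becomes $1,400.

Nwosu: $300 · Okafor: $1,400 · Quinlan: $500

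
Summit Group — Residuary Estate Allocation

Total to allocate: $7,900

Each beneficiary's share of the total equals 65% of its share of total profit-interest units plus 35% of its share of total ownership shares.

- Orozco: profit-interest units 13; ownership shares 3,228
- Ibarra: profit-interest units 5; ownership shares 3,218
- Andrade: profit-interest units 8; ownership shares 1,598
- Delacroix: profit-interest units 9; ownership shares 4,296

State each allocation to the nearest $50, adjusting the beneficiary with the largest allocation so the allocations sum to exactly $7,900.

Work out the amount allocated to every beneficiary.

Profit-interest units total 35; ownership shares total 12,340.
Combined weights (65% profit-interest units + 35% ownership shares): Orozco 0.3330; Ibarra 0.1841; Andrade 0.1939; Delacroix 0.2890.
Proportional shares: Orozco 2,630.58; Ibarra 1,454.62; Andrade 1,531.78; Delacroix 2,283.03.
After rounding ($50): Orozco $2,650; Ibarra $1,450; Andrade $1,550; Delacroix $2,300. Sum = $7,950.
Difference $7,900 − $7,950 = −$50 applied to largest allocation (Orozco): Orozco becomes $2,600.

Orozco: $2,600 | Ibarra: $1,450 | Andrade: $1,550 | Delacroix: $2,300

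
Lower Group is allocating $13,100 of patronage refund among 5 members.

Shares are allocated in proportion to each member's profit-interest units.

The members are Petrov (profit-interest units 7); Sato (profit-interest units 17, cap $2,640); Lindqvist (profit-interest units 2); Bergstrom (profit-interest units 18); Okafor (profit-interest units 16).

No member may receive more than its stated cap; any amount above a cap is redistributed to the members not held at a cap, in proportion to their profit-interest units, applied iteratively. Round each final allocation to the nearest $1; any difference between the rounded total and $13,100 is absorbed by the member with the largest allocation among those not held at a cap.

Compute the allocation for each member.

Petrov: $1,703; Sato: $2,640; Lindqvist: $487; Bergstrom: $4,378; Okafor: $3,892

Profit-interest units total: 60.
Pro-rata shares before constraints: Petrov 1,528.33; Sato 3,711.67; Lindqvist 436.67; Bergstrom 3,930.00; Okafor 3,493.33.
Held at cap: Sato ($2,640); residual $10,460 reallocated over remaining profit-interest units 43.
Redistributed shares: Petrov 1,702.79 → $1,703; Lindqvist 486.51 → $487; Bergstrom 4,378.60 → $4,379; Okafor 3,892.09 → $3,892.
Rounding difference −$1 applied to Bergstrom → $4,378.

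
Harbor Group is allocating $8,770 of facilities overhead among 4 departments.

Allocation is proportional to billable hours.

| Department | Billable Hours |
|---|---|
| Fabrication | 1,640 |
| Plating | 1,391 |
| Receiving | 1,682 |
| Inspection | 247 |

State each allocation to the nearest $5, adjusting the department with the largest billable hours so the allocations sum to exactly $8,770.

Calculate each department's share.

Fabrication: $2,900 | Plating: $2,460 | Receiving: $2,975 | Inspection: $435

Sum of billable hours: 1,640 + 1,391 + 1,682 + 247 = 4,960.
Proportional shares: Fabrication 2,899.76; Plating 2,459.49; Receiving 2,974.02; Inspection 436.73.
At nearest $5: Fabrication $2,900; Plating $2,460; Receiving $2,975; Inspection $435. Sum = $8,770.
Sum already equals the total — no adjustment.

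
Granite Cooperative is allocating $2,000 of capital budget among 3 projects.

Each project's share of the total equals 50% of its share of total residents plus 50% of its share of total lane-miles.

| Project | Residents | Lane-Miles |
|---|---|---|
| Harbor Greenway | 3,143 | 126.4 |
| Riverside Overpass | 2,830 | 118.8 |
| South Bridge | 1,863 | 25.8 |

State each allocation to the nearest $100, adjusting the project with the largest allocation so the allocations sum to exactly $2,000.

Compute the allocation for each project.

Totals — residents 7,836, lane-miles 271.
Combined weights (50% residents + 50% lane-miles): Harbor Greenway 0.4338; Riverside Overpass 0.3998; South Bridge 0.1665.
Unrounded shares: Harbor Greenway 867.52; Riverside Overpass 799.53; South Bridge 332.95.
Rounded to nearest $100: Harbor Greenway $900; Riverside Overpass $800; South Bridge $300. Sum = $2,000.
Sum already equals the total — no adjustment.

Harbor Greenway: $900 | Riverside Overpass: $800 | South Bridge: $300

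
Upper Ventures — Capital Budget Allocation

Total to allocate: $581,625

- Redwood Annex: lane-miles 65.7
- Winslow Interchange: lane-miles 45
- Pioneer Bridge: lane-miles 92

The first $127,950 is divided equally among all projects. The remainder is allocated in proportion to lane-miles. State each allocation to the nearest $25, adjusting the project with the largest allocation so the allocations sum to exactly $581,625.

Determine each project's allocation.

First tranche $127,950 split equally: $42,650 each.
Remainder $453,675 by lane-miles (total 202.7): Redwood Annex 147,047.10 → $147,050; Winslow Interchange 100,717.19 → $100,725; Pioneer Bridge 205,910.71 → $205,900.
Totals: Redwood Annex $42,650 + $147,050 = $189,700; Winslow Interchange $42,650 + $100,725 = $143,375; Pioneer Bridge $42,650 + $205,900 = $248,550.

Redwood Annex: $189,700; Winslow Interchange: $143,375; Pioneer Bridge: $248,550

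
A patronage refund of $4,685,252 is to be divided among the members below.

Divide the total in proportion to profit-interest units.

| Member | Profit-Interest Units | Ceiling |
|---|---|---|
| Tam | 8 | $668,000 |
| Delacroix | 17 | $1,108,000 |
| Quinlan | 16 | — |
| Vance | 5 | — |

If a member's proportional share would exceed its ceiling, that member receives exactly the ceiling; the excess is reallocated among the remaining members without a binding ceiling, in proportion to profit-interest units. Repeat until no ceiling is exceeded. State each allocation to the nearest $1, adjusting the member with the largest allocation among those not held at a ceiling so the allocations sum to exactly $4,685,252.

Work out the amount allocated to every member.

Profit-interest units total: 46.
Pro-rata shares before constraints: Tam 814,826.43; Delacroix 1,731,506.17; Quinlan 1,629,652.87; Vance 509,266.52.
Cap binds for Tam ($668,000), Delacroix ($1,108,000); remaining pool $2,909,252 reallocated over remaining profit-interest units 21.
Shares after redistribution: Quinlan 2,216,572.95 → $2,216,573; Vance 692,679.05 → $692,679.

Tam: $668,000 · Delacroix: $1,108,000 · Quinlan: $2,216,573 · Vance: $692,679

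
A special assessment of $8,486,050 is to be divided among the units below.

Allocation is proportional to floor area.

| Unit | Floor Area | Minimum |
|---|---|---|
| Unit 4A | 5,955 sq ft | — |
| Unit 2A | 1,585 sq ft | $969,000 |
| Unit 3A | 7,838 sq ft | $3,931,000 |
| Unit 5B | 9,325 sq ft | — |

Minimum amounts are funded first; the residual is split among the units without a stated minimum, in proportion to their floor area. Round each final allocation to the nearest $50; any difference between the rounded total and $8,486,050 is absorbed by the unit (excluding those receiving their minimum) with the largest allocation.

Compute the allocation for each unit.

Guaranteed amounts: Unit 2A $969,000; Unit 3A $3,931,000. Remaining pool $3,586,050.
Remaining pool split over remaining floor area 15,280: Unit 4A 1,397,573.81 → $1,397,550; Unit 5B 2,188,476.19 → $2,188,500.

Unit 4A: $1,397,550 · Unit 2A: $969,000 · Unit 3A: $3,931,000 · Unit 5B: $2,188,500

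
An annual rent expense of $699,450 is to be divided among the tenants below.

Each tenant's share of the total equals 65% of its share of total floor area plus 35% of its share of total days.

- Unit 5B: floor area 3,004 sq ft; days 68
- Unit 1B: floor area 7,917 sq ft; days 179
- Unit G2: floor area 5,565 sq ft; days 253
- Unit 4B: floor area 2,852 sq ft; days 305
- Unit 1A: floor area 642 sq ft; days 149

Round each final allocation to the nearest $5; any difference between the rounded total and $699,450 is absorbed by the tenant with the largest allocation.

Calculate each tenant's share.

Floor area total 19,980; days total 954.
Blended shares (65% floor area + 35% days): Unit 5B 0.1227; Unit 1B 0.3232; Unit G2 0.2739; Unit 4B 0.2047; Unit 1A 0.0756.
Proportional shares: Unit 5B 85,805.25; Unit 1B 226,083.87; Unit G2 191,553.65; Unit 4B 143,163.47; Unit 1A 52,843.77.
After rounding ($5): Unit 5B $85,805; Unit 1B $226,085; Unit G2 $191,555; Unit 4B $143,165; Unit 1A $52,845. Sum = $699,455.
Difference $699,450 − $699,455 = −$5 applied to largest allocation (Unit 1B): Unit 1B becomes $226,080.

Unit 5B: $85,805 · Unit 1B: $226,080 · Unit G2: $191,555 · Unit 4B: $143,165 · Unit 1A: $52,845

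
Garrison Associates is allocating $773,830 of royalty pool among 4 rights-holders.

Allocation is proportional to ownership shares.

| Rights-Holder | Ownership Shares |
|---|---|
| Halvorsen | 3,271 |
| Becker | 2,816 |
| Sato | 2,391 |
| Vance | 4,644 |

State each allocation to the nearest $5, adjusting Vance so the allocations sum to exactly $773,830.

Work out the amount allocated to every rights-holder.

Total ownership shares = 13,122.
Pro-rata amounts: Halvorsen 3,271/13,122 × $773,830 = 192,897.27; Becker 2,816/13,122 × $773,830 = 166,065.03; Sato 2,391/13,122 × $773,830 = 141,001.95; Vance 4,644/13,122 × $773,830 = 273,865.76.
At nearest $5: Halvorsen $192,895; Becker $166,065; Sato $141,000; Vance $273,865. Sum = $773,825.
Difference $773,830 − $773,825 = +$5 applied to Vance: Vance becomes $273,870.

Halvorsen: $192,895; Becker: $166,065; Sato: $141,000; Vance: $273,870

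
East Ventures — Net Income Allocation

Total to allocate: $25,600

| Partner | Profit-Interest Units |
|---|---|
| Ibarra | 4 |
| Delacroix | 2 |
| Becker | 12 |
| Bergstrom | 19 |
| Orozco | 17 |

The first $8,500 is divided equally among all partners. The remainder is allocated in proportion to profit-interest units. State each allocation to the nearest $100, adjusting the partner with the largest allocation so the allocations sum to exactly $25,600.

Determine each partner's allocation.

$8,500 shared equally gives $1,700 per partner.
Remainder $17,100 by profit-interest units (total 54): Ibarra 1,266.67 → $1,300; Delacroix 633.33 → $600; Becker 3,800.00 → $3,800; Bergstrom 6,016.67 → $6,000; Orozco 5,383.33 → $5,400.
Totals: Ibarra $1,700 + $1,300 = $3,000; Delacroix $1,700 + $600 = $2,300; Becker $1,700 + $3,800 = $5,500; Bergstrom $1,700 + $6,000 = $7,700; Orozco $1,700 + $5,400 = $7,100.

Ibarra: $3,000 | Delacroix: $2,300 | Becker: $5,500 | Bergstrom: $7,700 | Orozco: $7,100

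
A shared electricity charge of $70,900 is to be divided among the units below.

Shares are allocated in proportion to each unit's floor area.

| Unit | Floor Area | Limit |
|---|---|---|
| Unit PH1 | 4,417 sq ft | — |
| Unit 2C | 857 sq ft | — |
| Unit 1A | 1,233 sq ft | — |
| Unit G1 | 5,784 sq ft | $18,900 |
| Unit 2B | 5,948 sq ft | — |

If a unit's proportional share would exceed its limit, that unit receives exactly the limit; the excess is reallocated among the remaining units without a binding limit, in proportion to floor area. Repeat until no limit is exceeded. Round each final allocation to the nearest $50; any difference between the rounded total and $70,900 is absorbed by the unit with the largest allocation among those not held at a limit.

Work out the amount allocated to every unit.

Floor area total: 18,239.
Pro-rata shares before constraints: Unit PH1 17,170.09; Unit 2C 3,331.39; Unit 1A 4,793.01; Unit G1 22,484.00; Unit 2B 23,121.51.
Cap binds for Unit G1 ($18,900); residual $52,000 reallocated over remaining floor area 12,455.
Redistributed shares: Unit PH1 18,441.11 → $18,450; Unit 2C 3,578.00 → $3,600; Unit 1A 5,147.81 → $5,150; Unit 2B 24,833.08 → $24,850.
Rounding difference −$50 applied to Unit 2B → $24,800.

Unit PH1: $18,450 · Unit 2C: $3,600 · Unit 1A: $5,150 · Unit G1: $18,900 · Unit 2B: $24,800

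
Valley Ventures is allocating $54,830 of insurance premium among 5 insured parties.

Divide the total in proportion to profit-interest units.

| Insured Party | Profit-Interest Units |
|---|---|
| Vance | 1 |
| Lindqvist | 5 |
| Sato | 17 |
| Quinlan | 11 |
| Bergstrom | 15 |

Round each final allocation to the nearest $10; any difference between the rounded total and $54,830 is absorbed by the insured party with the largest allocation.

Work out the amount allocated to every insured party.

Profit-interest units total: 49.
Raw shares: Vance 1/49 × $54,830 = 1,118.98; Lindqvist 5/49 × $54,830 = 5,594.90; Sato 17/49 × $54,830 = 19,022.65; Quinlan 11/49 × $54,830 = 12,308.78; Bergstrom 15/49 × $54,830 = 16,784.69.
At nearest $10: Vance $1,120; Lindqvist $5,590; Sato $19,020; Quinlan $12,310; Bergstrom $16,780. Sum = $54,820.
Difference $54,830 − $54,820 = +$10 applied to largest allocation (Sato): Sato becomes $19,030.

Vance: $1,120; Lindqvist: $5,590; Sato: $19,030; Quinlan: $12,310; Bergstrom: $16,780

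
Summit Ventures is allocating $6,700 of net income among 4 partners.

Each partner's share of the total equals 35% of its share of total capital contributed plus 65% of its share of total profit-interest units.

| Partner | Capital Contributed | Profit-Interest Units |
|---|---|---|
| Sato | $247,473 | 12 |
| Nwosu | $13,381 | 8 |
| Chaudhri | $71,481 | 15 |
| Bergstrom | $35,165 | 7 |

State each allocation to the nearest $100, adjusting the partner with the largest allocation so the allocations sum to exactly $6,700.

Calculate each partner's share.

Capital contributed total 367,500; profit-interest units total 42.
Combined weights (35% capital contributed + 65% profit-interest units): Sato 0.4214; Nwosu 0.1366; Chaudhri 0.3002; Bergstrom 0.1418.
Unrounded shares: Sato 2,823.40; Nwosu 914.91; Chaudhri 2,011.47; Bergstrom 950.22.
At nearest $100: Sato $2,800; Nwosu $900; Chaudhri $2,000; Bergstrom $1,000. Sum = $6,700.
No rounding difference to absorb.

Sato: $2,800; Nwosu: $900; Chaudhri: $2,000; Bergstrom: $1,000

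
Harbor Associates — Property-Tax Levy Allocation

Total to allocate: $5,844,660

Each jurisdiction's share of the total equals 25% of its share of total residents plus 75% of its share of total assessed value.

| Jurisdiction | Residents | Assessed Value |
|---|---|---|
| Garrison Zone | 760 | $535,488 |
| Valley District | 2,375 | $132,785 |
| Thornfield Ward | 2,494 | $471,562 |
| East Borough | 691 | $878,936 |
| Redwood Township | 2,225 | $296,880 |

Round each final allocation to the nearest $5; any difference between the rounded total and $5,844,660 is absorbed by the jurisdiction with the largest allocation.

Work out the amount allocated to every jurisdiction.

Garrison Zone: $1,143,630 · Valley District: $657,475 · Thornfield Ward: $1,319,125 · East Borough: $1,781,975 · Redwood Township: $942,455

Totals — residents 8,545, assessed value 2,315,651.
Combined weights (25% residents + 75% assessed value): Garrison Zone 0.1957; Valley District 0.1125; Thornfield Ward 0.2257; East Borough 0.3049; Redwood Township 0.1613.
Pro-rata amounts: Garrison Zone 1,143,628.64; Valley District 657,476.81; Thornfield Ward 1,319,125.52; East Borough 1,781,972.15; Redwood Township 942,456.88.
At nearest $5: Garrison Zone $1,143,630; Valley District $657,475; Thornfield Ward $1,319,125; East Borough $1,781,970; Redwood Township $942,455. Sum = $5,844,655.
Difference $5,844,660 − $5,844,655 = +$5 applied to largest allocation (East Borough): East Borough becomes $1,781,975.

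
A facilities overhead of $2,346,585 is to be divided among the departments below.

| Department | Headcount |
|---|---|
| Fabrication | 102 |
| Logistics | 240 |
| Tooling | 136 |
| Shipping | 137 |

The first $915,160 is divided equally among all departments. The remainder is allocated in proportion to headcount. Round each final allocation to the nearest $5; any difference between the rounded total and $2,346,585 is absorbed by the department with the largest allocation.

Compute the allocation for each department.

Fabrication: $466,195 · Logistics: $787,395 · Tooling: $545,335 · Shipping: $547,660

$915,160 shared equally gives $228,790 per department.
Remainder $1,431,425 by headcount (total 615): Fabrication 237,407.07 → $237,405; Logistics 558,604.88 → $558,605; Tooling 316,542.76 → $316,545; Shipping 318,870.28 → $318,870.
Totals: Fabrication $228,790 + $237,405 = $466,195; Logistics $228,790 + $558,605 = $787,395; Tooling $228,790 + $316,545 = $545,335; Shipping $228,790 + $318,870 = $547,660.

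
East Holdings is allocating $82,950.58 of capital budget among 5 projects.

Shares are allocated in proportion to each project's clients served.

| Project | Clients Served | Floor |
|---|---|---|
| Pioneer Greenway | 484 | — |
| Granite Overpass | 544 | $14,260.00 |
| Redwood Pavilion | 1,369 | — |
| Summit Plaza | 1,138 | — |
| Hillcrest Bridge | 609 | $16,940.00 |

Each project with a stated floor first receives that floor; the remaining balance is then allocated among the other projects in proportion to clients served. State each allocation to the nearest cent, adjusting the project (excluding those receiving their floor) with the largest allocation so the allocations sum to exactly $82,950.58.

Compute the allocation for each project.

Pioneer Greenway: $8,374.22; Granite Overpass: $14,260.00; Redwood Pavilion: $23,686.57; Summit Plaza: $19,689.79; Hillcrest Bridge: $16,940.00

Minimums first: Granite Overpass $14,260.00; Hillcrest Bridge $16,940.00. Remaining pool $51,750.58.
Remaining pool split over remaining clients served 2,991: Pioneer Greenway 8,374.2162 → $8,374.22; Redwood Pavilion 23,686.5744 → $23,686.57; Summit Plaza 19,689.7894 → $19,689.79.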